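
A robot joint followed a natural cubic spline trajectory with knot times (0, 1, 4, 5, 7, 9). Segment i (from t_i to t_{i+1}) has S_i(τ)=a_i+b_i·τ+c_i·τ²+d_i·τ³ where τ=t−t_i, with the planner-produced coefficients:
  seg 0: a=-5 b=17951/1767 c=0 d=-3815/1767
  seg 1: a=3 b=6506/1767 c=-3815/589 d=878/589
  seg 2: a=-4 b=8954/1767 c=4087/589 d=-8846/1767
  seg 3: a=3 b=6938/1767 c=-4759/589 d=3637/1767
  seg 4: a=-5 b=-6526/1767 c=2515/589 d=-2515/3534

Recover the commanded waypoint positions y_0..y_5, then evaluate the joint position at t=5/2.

y_0=-5 y_1=3 y_2=-4 y_3=3 y_4=-5 y_5=-1
S(5/2) = -1201/1178

y_0 = S_0(0) = a_0 = -5
y_1 = S_1(0) = a_1 = 3
y_2 = S_2(0) = a_2 = -4
y_3 = S_3(0) = a_3 = 3
y_4 = S_4(0) = a_4 = -5
y_5 = S_4(2) = -1
t_q=5/2 is in segment 1 (τ=3/2); S_1(τ)=-1201/1178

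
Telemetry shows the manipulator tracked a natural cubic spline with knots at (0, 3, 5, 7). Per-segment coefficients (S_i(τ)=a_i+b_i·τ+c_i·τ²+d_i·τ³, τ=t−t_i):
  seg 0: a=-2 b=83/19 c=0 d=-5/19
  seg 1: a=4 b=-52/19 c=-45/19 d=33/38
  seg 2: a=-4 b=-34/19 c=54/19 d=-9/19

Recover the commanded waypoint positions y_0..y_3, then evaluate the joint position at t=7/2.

y_0=-2 y_1=4 y_2=-4 y_3=0
S(7/2) = 653/304

y_0 = S_0(0) = a_0 = -2
y_1 = S_1(0) = a_1 = 4
y_2 = S_2(0) = a_2 = -4
y_3 = S_2(2) = 0
t_q=7/2 is in segment 1 (τ=1/2); S_1(τ)=653/304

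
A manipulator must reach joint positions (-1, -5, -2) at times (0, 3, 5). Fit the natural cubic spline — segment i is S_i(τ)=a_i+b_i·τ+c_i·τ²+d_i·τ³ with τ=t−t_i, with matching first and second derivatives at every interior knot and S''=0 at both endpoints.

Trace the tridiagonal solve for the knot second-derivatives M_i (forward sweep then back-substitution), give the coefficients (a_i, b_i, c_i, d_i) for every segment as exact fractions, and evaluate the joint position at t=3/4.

  seg 0: a=-1 b=-131/60 c=0 d=17/180
  seg 1: a=-5 b=11/30 c=17/20 d=-17/120
S(3/4) = -665/256

Δ: Δ0=-4/3, Δ1=3/2
row 1: diag=10, rhs=17; c'=1/5, d'=17/10
back: M1=17/10
M: M0=0, M1=17/10, M2=0
seg 0: a=-1, c=M0/2=0, d=(M1−M0)/(6·3)=17/180, b=Δ0−h0·(2M0+M1)/6=-131/60
seg 1: a=-5, c=M1/2=17/20, d=(M2−M1)/(6·2)=-17/120, b=Δ1−h1·(2M1+M2)/6=11/30
t_q=3/4 → seg 0, τ=3/4; S=-1+-131/60·τ+0·τ²+17/180·τ³=-665/256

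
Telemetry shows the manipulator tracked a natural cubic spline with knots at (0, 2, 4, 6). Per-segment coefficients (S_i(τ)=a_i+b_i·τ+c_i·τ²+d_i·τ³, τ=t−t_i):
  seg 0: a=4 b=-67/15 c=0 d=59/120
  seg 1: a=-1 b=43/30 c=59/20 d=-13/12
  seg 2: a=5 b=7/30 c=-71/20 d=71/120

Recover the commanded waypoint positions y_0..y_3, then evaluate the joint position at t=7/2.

y_0=4 y_1=-1 y_2=5 y_3=-4
S(7/2) = 661/160

y_0 = S_0(0) = a_0 = 4
y_1 = S_1(0) = a_1 = -1
y_2 = S_2(0) = a_2 = 5
y_3 = S_2(2) = -4
t_q=7/2 is in segment 1 (τ=3/2); S_1(τ)=661/160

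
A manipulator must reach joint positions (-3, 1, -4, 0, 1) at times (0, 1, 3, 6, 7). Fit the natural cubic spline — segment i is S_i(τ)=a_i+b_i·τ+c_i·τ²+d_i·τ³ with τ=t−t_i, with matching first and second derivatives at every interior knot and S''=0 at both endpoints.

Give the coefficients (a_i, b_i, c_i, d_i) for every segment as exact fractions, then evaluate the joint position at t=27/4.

Δ: Δ0=4, Δ1=-5/2, Δ2=4/3, Δ3=1
row 1: diag=6, rhs=-39; c'=1/3, d'=-13/2
row 2: denom=10−2·1/3=28/3; d'=(23−2·-13/2)/(28/3)=27/7
row 3: denom=8−3·9/28=197/28; d'=(-2−3·27/7)/(197/28)=-380/197
back: M3=-380/197
back: M2=27/7−9/28·-380/197=882/197
back: M1=-13/2−1/3·882/197=-3149/394
M: M0=0, M1=-3149/394, M2=882/197, M3=-380/197, M4=0
seg 0: a=-3, c=M0/2=0, d=(M1−M0)/(6·1)=-3149/2364, b=Δ0−h0·(2M0+M1)/6=12605/2364
seg 1: a=1, c=M1/2=-3149/788, d=(M2−M1)/(6·2)=4913/4728, b=Δ1−h1·(2M1+M2)/6=1579/1182
seg 2: a=-4, c=M2/2=441/197, d=(M3−M2)/(6·3)=-631/1773, b=Δ2−h2·(2M2+M3)/6=-1288/591
seg 3: a=0, c=M3/2=-190/197, d=(M4−M3)/(6·1)=190/591, b=Δ3−h3·(2M3+M4)/6=971/591
t_q=27/4 → seg 3, τ=3/4; S=0+971/591·τ+-190/197·τ²+190/591·τ³=5203/6304

  seg 0: a=-3 b=12605/2364 c=0 d=-3149/2364
  seg 1: a=1 b=1579/1182 c=-3149/788 d=4913/4728
  seg 2: a=-4 b=-1288/591 c=441/197 d=-631/1773
  seg 3: a=0 b=971/591 c=-190/197 d=190/591
S(27/4) = 5203/6304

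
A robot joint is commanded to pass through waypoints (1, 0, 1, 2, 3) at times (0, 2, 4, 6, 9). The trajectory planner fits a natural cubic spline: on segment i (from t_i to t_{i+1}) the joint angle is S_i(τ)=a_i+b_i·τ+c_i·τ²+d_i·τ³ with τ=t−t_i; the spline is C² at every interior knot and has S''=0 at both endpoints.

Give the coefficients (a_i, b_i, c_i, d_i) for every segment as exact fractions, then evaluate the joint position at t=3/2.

  seg 0: a=1 b=-163/213 c=0 d=113/1704
  seg 1: a=0 b=13/426 c=113/284 d=-139/1704
  seg 2: a=1 b=137/213 c=-13/142 d=17/1704
  seg 3: a=2 b=169/426 c=-9/284 d=1/284
S(3/2) = 345/4544

Δ: Δ0=-1/2, Δ1=1/2, Δ2=1/2, Δ3=1/3
row 1: diag=8, rhs=6; c'=1/4, d'=3/4
row 2: denom=8−2·1/4=15/2; d'=(0−2·3/4)/(15/2)=-1/5
row 3: denom=10−2·4/15=142/15; d'=(-1−2·-1/5)/(142/15)=-9/142
back: M3=-9/142
back: M2=-1/5−4/15·-9/142=-13/71
back: M1=3/4−1/4·-13/71=113/142
M: M0=0, M1=113/142, M2=-13/71, M3=-9/142, M4=0
seg 0: a=1, c=M0/2=0, d=(M1−M0)/(6·2)=113/1704, b=Δ0−h0·(2M0+M1)/6=-163/213
seg 1: a=0, c=M1/2=113/284, d=(M2−M1)/(6·2)=-139/1704, b=Δ1−h1·(2M1+M2)/6=13/426
seg 2: a=1, c=M2/2=-13/142, d=(M3−M2)/(6·2)=17/1704, b=Δ2−h2·(2M2+M3)/6=137/213
seg 3: a=2, c=M3/2=-9/284, d=(M4−M3)/(6·3)=1/284, b=Δ3−h3·(2M3+M4)/6=169/426
t_q=3/2 → seg 0, τ=3/2; S=1+-163/213·τ+0·τ²+113/1704·τ³=345/4544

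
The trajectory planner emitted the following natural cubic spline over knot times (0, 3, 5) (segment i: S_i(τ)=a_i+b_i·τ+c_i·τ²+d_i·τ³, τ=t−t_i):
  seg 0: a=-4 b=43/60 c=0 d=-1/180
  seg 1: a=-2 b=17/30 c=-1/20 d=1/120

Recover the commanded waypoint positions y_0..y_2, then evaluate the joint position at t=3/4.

y_0 = S_0(0) = a_0 = -4
y_1 = S_1(0) = a_1 = -2
y_2 = S_1(2) = -1
t_q=3/4 is in segment 0 (τ=3/4); S_0(τ)=-887/256

y_0=-4 y_1=-2 y_2=-1
S(3/4) = -887/256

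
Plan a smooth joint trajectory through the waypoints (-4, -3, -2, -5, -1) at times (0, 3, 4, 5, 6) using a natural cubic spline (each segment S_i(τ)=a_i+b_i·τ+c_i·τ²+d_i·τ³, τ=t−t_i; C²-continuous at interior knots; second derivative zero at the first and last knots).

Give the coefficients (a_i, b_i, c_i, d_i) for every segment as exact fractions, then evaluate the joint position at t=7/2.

  seg 0: a=-4 b=-181/348 c=0 d=11/116
  seg 1: a=-3 b=355/174 c=99/116 d=-659/348
  seg 2: a=-2 b=-673/348 c=-140/29 d=1309/348
  seg 3: a=-5 b=-53/174 c=749/116 d=-749/348
S(7/2) = -1859/928

Δ: Δ0=1/3, Δ1=1, Δ2=-3, Δ3=4
row 1: diag=8, rhs=4; c'=1/8, d'=1/2
row 2: denom=4−1·1/8=31/8; d'=(-24−1·1/2)/(31/8)=-196/31
row 3: denom=4−1·8/31=116/31; d'=(42−1·-196/31)/(116/31)=749/58
back: M3=749/58
back: M2=-196/31−8/31·749/58=-280/29
back: M1=1/2−1/8·-280/29=99/58
M: M0=0, M1=99/58, M2=-280/29, M3=749/58, M4=0
seg 0: a=-4, c=M0/2=0, d=(M1−M0)/(6·3)=11/116, b=Δ0−h0·(2M0+M1)/6=-181/348
seg 1: a=-3, c=M1/2=99/116, d=(M2−M1)/(6·1)=-659/348, b=Δ1−h1·(2M1+M2)/6=355/174
seg 2: a=-2, c=M2/2=-140/29, d=(M3−M2)/(6·1)=1309/348, b=Δ2−h2·(2M2+M3)/6=-673/348
seg 3: a=-5, c=M3/2=749/116, d=(M4−M3)/(6·1)=-749/348, b=Δ3−h3·(2M3+M4)/6=-53/174
t_q=7/2 → seg 1, τ=1/2; S=-3+355/174·τ+99/116·τ²+-659/348·τ³=-1859/928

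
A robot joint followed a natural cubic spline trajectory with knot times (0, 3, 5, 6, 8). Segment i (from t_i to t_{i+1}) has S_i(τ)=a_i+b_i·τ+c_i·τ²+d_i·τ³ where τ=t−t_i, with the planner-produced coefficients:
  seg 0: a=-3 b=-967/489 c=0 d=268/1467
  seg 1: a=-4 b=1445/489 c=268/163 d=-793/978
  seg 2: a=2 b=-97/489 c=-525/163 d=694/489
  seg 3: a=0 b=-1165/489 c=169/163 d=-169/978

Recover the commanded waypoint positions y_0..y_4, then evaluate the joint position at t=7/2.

y_0=-3 y_1=-4 y_2=2 y_3=0 y_4=-2
S(7/2) = -5771/2608

y_0 = S_0(0) = a_0 = -3
y_1 = S_1(0) = a_1 = -4
y_2 = S_2(0) = a_2 = 2
y_3 = S_3(0) = a_3 = 0
y_4 = S_3(2) = -2
t_q=7/2 is in segment 1 (τ=1/2); S_1(τ)=-5771/2608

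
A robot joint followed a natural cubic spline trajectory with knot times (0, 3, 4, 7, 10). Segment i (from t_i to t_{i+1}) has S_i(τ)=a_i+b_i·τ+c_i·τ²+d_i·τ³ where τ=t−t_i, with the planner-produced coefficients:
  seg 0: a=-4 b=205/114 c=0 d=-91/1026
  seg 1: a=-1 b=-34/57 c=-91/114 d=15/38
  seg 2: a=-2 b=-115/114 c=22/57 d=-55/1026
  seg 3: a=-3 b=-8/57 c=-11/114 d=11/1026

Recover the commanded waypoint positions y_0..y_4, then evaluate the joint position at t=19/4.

y_0=-4 y_1=-1 y_2=-2 y_3=-3 y_4=-4
S(19/4) = -6231/2432

y_0 = S_0(0) = a_0 = -4
y_1 = S_1(0) = a_1 = -1
y_2 = S_2(0) = a_2 = -2
y_3 = S_3(0) = a_3 = -3
y_4 = S_3(3) = -4
t_q=19/4 is in segment 2 (τ=3/4); S_2(τ)=-6231/2432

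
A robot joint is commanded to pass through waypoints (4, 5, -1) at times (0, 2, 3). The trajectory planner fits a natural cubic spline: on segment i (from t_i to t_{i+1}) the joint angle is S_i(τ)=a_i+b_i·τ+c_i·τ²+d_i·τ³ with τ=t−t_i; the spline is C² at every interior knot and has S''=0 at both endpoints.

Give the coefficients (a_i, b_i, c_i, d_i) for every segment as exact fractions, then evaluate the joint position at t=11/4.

  seg 0: a=4 b=8/3 c=0 d=-13/24
  seg 1: a=5 b=-23/6 c=-13/4 d=13/12
S(11/4) = 193/256

Δ: Δ0=1/2, Δ1=-6
row 1: diag=6, rhs=-39; c'=1/6, d'=-13/2
back: M1=-13/2
M: M0=0, M1=-13/2, M2=0
seg 0: a=4, c=M0/2=0, d=(M1−M0)/(6·2)=-13/24, b=Δ0−h0·(2M0+M1)/6=8/3
seg 1: a=5, c=M1/2=-13/4, d=(M2−M1)/(6·1)=13/12, b=Δ1−h1·(2M1+M2)/6=-23/6
t_q=11/4 → seg 1, τ=3/4; S=5+-23/6·τ+-13/4·τ²+13/12·τ³=193/256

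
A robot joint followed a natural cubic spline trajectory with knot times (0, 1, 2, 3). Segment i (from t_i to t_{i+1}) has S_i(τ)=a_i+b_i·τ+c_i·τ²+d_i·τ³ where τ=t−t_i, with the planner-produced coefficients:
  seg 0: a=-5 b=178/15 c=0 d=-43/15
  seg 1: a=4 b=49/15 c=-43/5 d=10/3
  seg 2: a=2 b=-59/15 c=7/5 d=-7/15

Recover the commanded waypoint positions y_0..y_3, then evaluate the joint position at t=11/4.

y_0 = S_0(0) = a_0 = -5
y_1 = S_1(0) = a_1 = 4
y_2 = S_2(0) = a_2 = 2
y_3 = S_2(1) = -1
t_q=11/4 is in segment 2 (τ=3/4); S_2(τ)=-23/64

y_0=-5 y_1=4 y_2=2 y_3=-1
S(11/4) = -23/64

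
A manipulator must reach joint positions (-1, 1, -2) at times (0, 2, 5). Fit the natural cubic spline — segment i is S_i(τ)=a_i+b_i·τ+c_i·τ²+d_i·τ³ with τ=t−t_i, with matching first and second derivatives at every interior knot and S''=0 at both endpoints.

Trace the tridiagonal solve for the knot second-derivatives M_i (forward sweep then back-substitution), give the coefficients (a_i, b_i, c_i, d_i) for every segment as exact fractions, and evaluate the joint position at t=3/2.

Δ: Δ0=1, Δ1=-1
row 1: diag=10, rhs=-12; c'=3/10, d'=-6/5
back: M1=-6/5
M: M0=0, M1=-6/5, M2=0
seg 0: a=-1, c=M0/2=0, d=(M1−M0)/(6·2)=-1/10, b=Δ0−h0·(2M0+M1)/6=7/5
seg 1: a=1, c=M1/2=-3/5, d=(M2−M1)/(6·3)=1/15, b=Δ1−h1·(2M1+M2)/6=1/5
t_q=3/2 → seg 0, τ=3/2; S=-1+7/5·τ+0·τ²+-1/10·τ³=61/80

  seg 0: a=-1 b=7/5 c=0 d=-1/10
  seg 1: a=1 b=1/5 c=-3/5 d=1/15
S(3/2) = 61/80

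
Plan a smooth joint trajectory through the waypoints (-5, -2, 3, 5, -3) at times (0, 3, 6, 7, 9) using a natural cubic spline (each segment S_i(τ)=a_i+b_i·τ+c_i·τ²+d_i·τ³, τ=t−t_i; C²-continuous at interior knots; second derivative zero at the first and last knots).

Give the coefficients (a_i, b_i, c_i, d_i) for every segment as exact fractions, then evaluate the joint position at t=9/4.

  seg 0: a=-5 b=244/255 c=0 d=11/2295
  seg 1: a=-2 b=277/255 c=11/255 d=23/459
  seg 2: a=3 b=688/255 c=42/85 d=-304/255
  seg 3: a=5 b=28/255 c=-262/85 d=131/255
S(9/4) = -15191/5440

Δ: Δ0=1, Δ1=5/3, Δ2=2, Δ3=-4
row 1: diag=12, rhs=4; c'=1/4, d'=1/3
row 2: denom=8−3·1/4=29/4; d'=(2−3·1/3)/(29/4)=4/29
row 3: denom=6−1·4/29=170/29; d'=(-36−1·4/29)/(170/29)=-524/85
back: M3=-524/85
back: M2=4/29−4/29·-524/85=84/85
back: M1=1/3−1/4·84/85=22/255
M: M0=0, M1=22/255, M2=84/85, M3=-524/85, M4=0
seg 0: a=-5, c=M0/2=0, d=(M1−M0)/(6·3)=11/2295, b=Δ0−h0·(2M0+M1)/6=244/255
seg 1: a=-2, c=M1/2=11/255, d=(M2−M1)/(6·3)=23/459, b=Δ1−h1·(2M1+M2)/6=277/255
seg 2: a=3, c=M2/2=42/85, d=(M3−M2)/(6·1)=-304/255, b=Δ2−h2·(2M2+M3)/6=688/255
seg 3: a=5, c=M3/2=-262/85, d=(M4−M3)/(6·2)=131/255, b=Δ3−h3·(2M3+M4)/6=28/255
t_q=9/4 → seg 0, τ=9/4; S=-5+244/255·τ+0·τ²+11/2295·τ³=-15191/5440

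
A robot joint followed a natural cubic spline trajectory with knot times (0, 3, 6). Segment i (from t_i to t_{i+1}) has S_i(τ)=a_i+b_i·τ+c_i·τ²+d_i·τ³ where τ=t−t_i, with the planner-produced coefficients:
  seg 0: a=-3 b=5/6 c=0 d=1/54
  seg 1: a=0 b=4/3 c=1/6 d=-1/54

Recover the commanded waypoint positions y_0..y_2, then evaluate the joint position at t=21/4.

y_0 = S_0(0) = a_0 = -3
y_1 = S_1(0) = a_1 = 0
y_2 = S_1(3) = 5
t_q=21/4 is in segment 1 (τ=9/4); S_1(τ)=465/128

y_0=-3 y_1=0 y_2=5
S(21/4) = 465/128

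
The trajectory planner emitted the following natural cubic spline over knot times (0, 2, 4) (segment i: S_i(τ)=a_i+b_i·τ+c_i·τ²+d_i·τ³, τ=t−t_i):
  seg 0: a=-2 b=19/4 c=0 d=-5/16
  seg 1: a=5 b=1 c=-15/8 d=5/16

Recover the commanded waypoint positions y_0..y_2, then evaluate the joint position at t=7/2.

y_0=-2 y_1=5 y_2=2
S(7/2) = 427/128

y_0 = S_0(0) = a_0 = -2
y_1 = S_1(0) = a_1 = 5
y_2 = S_1(2) = 2
t_q=7/2 is in segment 1 (τ=3/2); S_1(τ)=427/128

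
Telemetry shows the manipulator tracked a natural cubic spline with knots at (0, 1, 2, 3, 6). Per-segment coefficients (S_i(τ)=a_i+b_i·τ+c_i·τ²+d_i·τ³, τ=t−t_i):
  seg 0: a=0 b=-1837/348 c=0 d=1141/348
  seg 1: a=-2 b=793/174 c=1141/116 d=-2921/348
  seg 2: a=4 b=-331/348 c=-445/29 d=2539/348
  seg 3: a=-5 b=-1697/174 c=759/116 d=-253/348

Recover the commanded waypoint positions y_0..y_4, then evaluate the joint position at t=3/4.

y_0=0 y_1=-2 y_2=4 y_3=-5 y_4=5
S(3/4) = -19123/7424

y_0 = S_0(0) = a_0 = 0
y_1 = S_1(0) = a_1 = -2
y_2 = S_2(0) = a_2 = 4
y_3 = S_3(0) = a_3 = -5
y_4 = S_3(3) = 5
t_q=3/4 is in segment 0 (τ=3/4); S_0(τ)=-19123/7424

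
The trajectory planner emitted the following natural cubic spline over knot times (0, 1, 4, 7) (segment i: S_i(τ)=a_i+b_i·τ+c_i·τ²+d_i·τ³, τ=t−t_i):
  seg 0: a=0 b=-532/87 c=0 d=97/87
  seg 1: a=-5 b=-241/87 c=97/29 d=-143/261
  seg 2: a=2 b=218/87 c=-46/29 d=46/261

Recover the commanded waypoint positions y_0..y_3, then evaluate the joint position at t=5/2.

y_0=0 y_1=-5 y_2=2 y_3=0
S(5/2) = -807/232

y_0 = S_0(0) = a_0 = 0
y_1 = S_1(0) = a_1 = -5
y_2 = S_2(0) = a_2 = 2
y_3 = S_2(3) = 0
t_q=5/2 is in segment 1 (τ=3/2); S_1(τ)=-807/232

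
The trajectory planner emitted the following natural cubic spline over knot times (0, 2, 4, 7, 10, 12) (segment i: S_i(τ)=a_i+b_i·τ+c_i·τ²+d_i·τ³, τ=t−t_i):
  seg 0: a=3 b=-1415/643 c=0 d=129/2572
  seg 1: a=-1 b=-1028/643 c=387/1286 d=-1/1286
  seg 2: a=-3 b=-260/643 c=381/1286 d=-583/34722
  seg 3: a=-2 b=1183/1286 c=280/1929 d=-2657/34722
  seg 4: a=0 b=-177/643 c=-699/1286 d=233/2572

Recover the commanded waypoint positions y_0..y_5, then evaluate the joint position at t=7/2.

y_0=3 y_1=-1 y_2=-3 y_3=-2 y_4=0 y_5=-2
S(7/2) = -28021/10288

y_0 = S_0(0) = a_0 = 3
y_1 = S_1(0) = a_1 = -1
y_2 = S_2(0) = a_2 = -3
y_3 = S_3(0) = a_3 = -2
y_4 = S_4(0) = a_4 = 0
y_5 = S_4(2) = -2
t_q=7/2 is in segment 1 (τ=3/2); S_1(τ)=-28021/10288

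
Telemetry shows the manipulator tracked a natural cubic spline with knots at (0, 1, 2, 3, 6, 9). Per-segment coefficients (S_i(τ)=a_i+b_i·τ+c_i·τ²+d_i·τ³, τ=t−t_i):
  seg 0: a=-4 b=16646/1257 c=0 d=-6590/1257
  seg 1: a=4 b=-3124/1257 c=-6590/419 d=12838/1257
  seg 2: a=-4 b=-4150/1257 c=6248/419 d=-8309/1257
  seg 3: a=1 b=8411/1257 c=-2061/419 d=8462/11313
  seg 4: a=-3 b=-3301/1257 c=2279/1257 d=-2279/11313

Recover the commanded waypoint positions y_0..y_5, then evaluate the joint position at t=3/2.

y_0 = S_0(0) = a_0 = -4
y_1 = S_1(0) = a_1 = 4
y_2 = S_2(0) = a_2 = -4
y_3 = S_3(0) = a_3 = 1
y_4 = S_4(0) = a_4 = -3
y_5 = S_4(3) = 0
t_q=3/2 is in segment 1 (τ=1/2); S_1(τ)=171/1676

y_0=-4 y_1=4 y_2=-4 y_3=1 y_4=-3 y_5=0
S(3/2) = 171/1676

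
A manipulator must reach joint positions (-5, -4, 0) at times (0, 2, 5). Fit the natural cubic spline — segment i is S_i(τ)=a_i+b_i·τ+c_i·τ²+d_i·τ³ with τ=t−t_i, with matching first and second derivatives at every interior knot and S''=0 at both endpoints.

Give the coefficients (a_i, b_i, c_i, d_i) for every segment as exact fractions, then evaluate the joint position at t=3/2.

Δ: Δ0=1/2, Δ1=4/3
row 1: diag=10, rhs=5; c'=3/10, d'=1/2
back: M1=1/2
M: M0=0, M1=1/2, M2=0
seg 0: a=-5, c=M0/2=0, d=(M1−M0)/(6·2)=1/24, b=Δ0−h0·(2M0+M1)/6=1/3
seg 1: a=-4, c=M1/2=1/4, d=(M2−M1)/(6·3)=-1/36, b=Δ1−h1·(2M1+M2)/6=5/6
t_q=3/2 → seg 0, τ=3/2; S=-5+1/3·τ+0·τ²+1/24·τ³=-279/64

  seg 0: a=-5 b=1/3 c=0 d=1/24
  seg 1: a=-4 b=5/6 c=1/4 d=-1/36
S(3/2) = -279/64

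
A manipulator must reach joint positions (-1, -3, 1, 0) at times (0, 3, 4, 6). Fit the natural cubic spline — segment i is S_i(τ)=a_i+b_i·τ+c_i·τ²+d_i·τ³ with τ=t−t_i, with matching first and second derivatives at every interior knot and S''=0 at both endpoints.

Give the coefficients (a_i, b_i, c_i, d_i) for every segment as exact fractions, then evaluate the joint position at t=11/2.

  seg 0: a=-1 b=-773/282 c=0 d=65/282
  seg 1: a=-3 b=491/141 c=195/94 d=-439/282
  seg 2: a=1 b=835/282 c=-122/47 d=61/141
S(11/2) = 399/376

Δ: Δ0=-2/3, Δ1=4, Δ2=-1/2
row 1: diag=8, rhs=28; c'=1/8, d'=7/2
row 2: denom=6−1·1/8=47/8; d'=(-27−1·7/2)/(47/8)=-244/47
back: M2=-244/47
back: M1=7/2−1/8·-244/47=195/47
M: M0=0, M1=195/47, M2=-244/47, M3=0
seg 0: a=-1, c=M0/2=0, d=(M1−M0)/(6·3)=65/282, b=Δ0−h0·(2M0+M1)/6=-773/282
seg 1: a=-3, c=M1/2=195/94, d=(M2−M1)/(6·1)=-439/282, b=Δ1−h1·(2M1+M2)/6=491/141
seg 2: a=1, c=M2/2=-122/47, d=(M3−M2)/(6·2)=61/141, b=Δ2−h2·(2M2+M3)/6=835/282
t_q=11/2 → seg 2, τ=3/2; S=1+835/282·τ+-122/47·τ²+61/141·τ³=399/376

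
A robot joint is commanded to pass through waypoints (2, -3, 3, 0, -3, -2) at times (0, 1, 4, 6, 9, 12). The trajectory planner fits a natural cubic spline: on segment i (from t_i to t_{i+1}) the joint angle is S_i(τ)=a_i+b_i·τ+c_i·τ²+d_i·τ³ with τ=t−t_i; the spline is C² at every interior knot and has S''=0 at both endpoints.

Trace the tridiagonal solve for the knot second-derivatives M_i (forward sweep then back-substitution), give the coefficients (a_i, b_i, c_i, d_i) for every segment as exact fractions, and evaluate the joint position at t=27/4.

  seg 0: a=2 b=-30731/4998 c=0 d=5741/4998
  seg 1: a=-3 b=-6754/2499 c=5741/1666 d=-28165/44982
  seg 2: a=3 b=5335/4998 c=-5471/2499 d=2263/4998
  seg 3: a=0 b=-537/238 c=1318/2499 d=-181/4998
  seg 4: a=-3 b=-58/833 c=1007/4998 d=-1007/44982
S(27/4) = -150429/106624

Δ: Δ0=-5, Δ1=2, Δ2=-3/2, Δ3=-1, Δ4=1/3
row 1: diag=8, rhs=42; c'=3/8, d'=21/4
row 2: denom=10−3·3/8=71/8; d'=(-21−3·21/4)/(71/8)=-294/71
row 3: denom=10−2·16/71=678/71; d'=(3−2·-294/71)/(678/71)=267/226
row 4: denom=12−3·71/226=2499/226; d'=(8−3·267/226)/(2499/226)=1007/2499
back: M4=1007/2499
back: M3=267/226−71/226·1007/2499=2636/2499
back: M2=-294/71−16/71·2636/2499=-10942/2499
back: M1=21/4−3/8·-10942/2499=5741/833
M: M0=0, M1=5741/833, M2=-10942/2499, M3=2636/2499, M4=1007/2499, M5=0
seg 0: a=2, c=M0/2=0, d=(M1−M0)/(6·1)=5741/4998, b=Δ0−h0·(2M0+M1)/6=-30731/4998
seg 1: a=-3, c=M1/2=5741/1666, d=(M2−M1)/(6·3)=-28165/44982, b=Δ1−h1·(2M1+M2)/6=-6754/2499
seg 2: a=3, c=M2/2=-5471/2499, d=(M3−M2)/(6·2)=2263/4998, b=Δ2−h2·(2M2+M3)/6=5335/4998
seg 3: a=0, c=M3/2=1318/2499, d=(M4−M3)/(6·3)=-181/4998, b=Δ3−h3·(2M3+M4)/6=-537/238
seg 4: a=-3, c=M4/2=1007/4998, d=(M5−M4)/(6·3)=-1007/44982, b=Δ4−h4·(2M4+M5)/6=-58/833
t_q=27/4 → seg 3, τ=3/4; S=0+-537/238·τ+1318/2499·τ²+-181/4998·τ³=-150429/106624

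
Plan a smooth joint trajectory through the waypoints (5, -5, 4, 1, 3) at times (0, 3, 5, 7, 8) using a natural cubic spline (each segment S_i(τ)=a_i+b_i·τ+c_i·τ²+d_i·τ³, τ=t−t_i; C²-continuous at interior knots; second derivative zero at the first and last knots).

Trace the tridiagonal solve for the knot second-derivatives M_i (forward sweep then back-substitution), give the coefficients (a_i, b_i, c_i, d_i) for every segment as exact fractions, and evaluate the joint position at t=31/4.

Δ: Δ0=-10/3, Δ1=9/2, Δ2=-3/2, Δ3=2
row 1: diag=10, rhs=47; c'=1/5, d'=47/10
row 2: denom=8−2·1/5=38/5; d'=(-36−2·47/10)/(38/5)=-227/38
row 3: denom=6−2·5/19=104/19; d'=(21−2·-227/38)/(104/19)=313/52
back: M3=313/52
back: M2=-227/38−5/19·313/52=-393/52
back: M1=47/10−1/5·-393/52=323/52
M: M0=0, M1=323/52, M2=-393/52, M3=313/52, M4=0
seg 0: a=5, c=M0/2=0, d=(M1−M0)/(6·3)=323/936, b=Δ0−h0·(2M0+M1)/6=-2009/312
seg 1: a=-5, c=M1/2=323/104, d=(M2−M1)/(6·2)=-179/156, b=Δ1−h1·(2M1+M2)/6=449/156
seg 2: a=4, c=M2/2=-393/104, d=(M3−M2)/(6·2)=353/312, b=Δ2−h2·(2M2+M3)/6=239/156
seg 3: a=1, c=M3/2=313/104, d=(M4−M3)/(6·1)=-313/312, b=Δ3−h3·(2M3+M4)/6=-1/156
t_q=31/4 → seg 3, τ=3/4; S=1+-1/156·τ+313/104·τ²+-313/312·τ³=15075/6656

  seg 0: a=5 b=-2009/312 c=0 d=323/936
  seg 1: a=-5 b=449/156 c=323/104 d=-179/156
  seg 2: a=4 b=239/156 c=-393/104 d=353/312
  seg 3: a=1 b=-1/156 c=313/104 d=-313/312
S(31/4) = 15075/6656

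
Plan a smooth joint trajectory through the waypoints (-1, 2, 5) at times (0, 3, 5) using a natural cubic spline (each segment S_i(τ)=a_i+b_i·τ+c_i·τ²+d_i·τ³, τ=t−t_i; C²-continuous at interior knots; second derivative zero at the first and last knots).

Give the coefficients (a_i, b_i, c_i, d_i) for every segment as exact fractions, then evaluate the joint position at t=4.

  seg 0: a=-1 b=17/20 c=0 d=1/60
  seg 1: a=2 b=13/10 c=3/20 d=-1/40
S(4) = 137/40

Δ: Δ0=1, Δ1=3/2
row 1: diag=10, rhs=3; c'=1/5, d'=3/10
back: M1=3/10
M: M0=0, M1=3/10, M2=0
seg 0: a=-1, c=M0/2=0, d=(M1−M0)/(6·3)=1/60, b=Δ0−h0·(2M0+M1)/6=17/20
seg 1: a=2, c=M1/2=3/20, d=(M2−M1)/(6·2)=-1/40, b=Δ1−h1·(2M1+M2)/6=13/10
t_q=4 → seg 1, τ=1; S=2+13/10·τ+3/20·τ²+-1/40·τ³=137/40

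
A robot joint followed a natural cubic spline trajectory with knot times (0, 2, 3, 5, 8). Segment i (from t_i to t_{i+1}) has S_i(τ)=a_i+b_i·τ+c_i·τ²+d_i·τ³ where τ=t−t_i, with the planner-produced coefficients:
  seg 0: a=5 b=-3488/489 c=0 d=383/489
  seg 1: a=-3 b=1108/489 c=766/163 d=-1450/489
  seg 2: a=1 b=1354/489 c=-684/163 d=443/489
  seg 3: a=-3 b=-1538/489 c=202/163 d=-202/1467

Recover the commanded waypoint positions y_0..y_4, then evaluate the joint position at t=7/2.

y_0 = S_0(0) = a_0 = 5
y_1 = S_1(0) = a_1 = -3
y_2 = S_2(0) = a_2 = 1
y_3 = S_3(0) = a_3 = -3
y_4 = S_3(3) = -5
t_q=7/2 is in segment 2 (τ=1/2); S_2(τ)=1889/1304

y_0=5 y_1=-3 y_2=1 y_3=-3 y_4=-5
S(7/2) = 1889/1304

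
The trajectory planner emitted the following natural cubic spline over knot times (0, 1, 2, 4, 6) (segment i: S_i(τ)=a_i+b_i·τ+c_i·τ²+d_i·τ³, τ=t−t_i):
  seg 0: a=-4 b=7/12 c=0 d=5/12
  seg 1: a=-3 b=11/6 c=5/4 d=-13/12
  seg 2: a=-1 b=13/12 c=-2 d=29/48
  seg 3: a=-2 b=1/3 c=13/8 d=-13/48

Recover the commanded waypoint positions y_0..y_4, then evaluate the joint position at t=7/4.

y_0 = S_0(0) = a_0 = -4
y_1 = S_1(0) = a_1 = -3
y_2 = S_2(0) = a_2 = -1
y_3 = S_3(0) = a_3 = -2
y_4 = S_3(2) = 3
t_q=7/4 is in segment 1 (τ=3/4); S_1(τ)=-353/256

y_0=-4 y_1=-3 y_2=-1 y_3=-2 y_4=3
S(7/4) = -353/256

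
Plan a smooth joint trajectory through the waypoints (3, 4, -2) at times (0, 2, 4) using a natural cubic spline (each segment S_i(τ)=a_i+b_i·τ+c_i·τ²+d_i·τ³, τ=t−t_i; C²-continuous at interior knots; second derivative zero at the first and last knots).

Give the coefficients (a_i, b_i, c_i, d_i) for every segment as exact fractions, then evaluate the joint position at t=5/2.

Δ: Δ0=1/2, Δ1=-3
row 1: diag=8, rhs=-21; c'=1/4, d'=-21/8
back: M1=-21/8
M: M0=0, M1=-21/8, M2=0
seg 0: a=3, c=M0/2=0, d=(M1−M0)/(6·2)=-7/32, b=Δ0−h0·(2M0+M1)/6=11/8
seg 1: a=4, c=M1/2=-21/16, d=(M2−M1)/(6·2)=7/32, b=Δ1−h1·(2M1+M2)/6=-5/4
t_q=5/2 → seg 1, τ=1/2; S=4+-5/4·τ+-21/16·τ²+7/32·τ³=787/256

  seg 0: a=3 b=11/8 c=0 d=-7/32
  seg 1: a=4 b=-5/4 c=-21/16 d=7/32
S(5/2) = 787/256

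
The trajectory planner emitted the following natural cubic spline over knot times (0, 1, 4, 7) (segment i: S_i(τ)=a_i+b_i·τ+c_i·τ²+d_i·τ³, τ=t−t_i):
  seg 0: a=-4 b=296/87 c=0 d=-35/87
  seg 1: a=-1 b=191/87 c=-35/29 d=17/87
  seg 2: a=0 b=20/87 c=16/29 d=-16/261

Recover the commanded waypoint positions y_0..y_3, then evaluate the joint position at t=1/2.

y_0 = S_0(0) = a_0 = -4
y_1 = S_1(0) = a_1 = -1
y_2 = S_2(0) = a_2 = 0
y_3 = S_2(3) = 4
t_q=1/2 is in segment 0 (τ=1/2); S_0(τ)=-545/232

y_0=-4 y_1=-1 y_2=0 y_3=4
S(1/2) = -545/232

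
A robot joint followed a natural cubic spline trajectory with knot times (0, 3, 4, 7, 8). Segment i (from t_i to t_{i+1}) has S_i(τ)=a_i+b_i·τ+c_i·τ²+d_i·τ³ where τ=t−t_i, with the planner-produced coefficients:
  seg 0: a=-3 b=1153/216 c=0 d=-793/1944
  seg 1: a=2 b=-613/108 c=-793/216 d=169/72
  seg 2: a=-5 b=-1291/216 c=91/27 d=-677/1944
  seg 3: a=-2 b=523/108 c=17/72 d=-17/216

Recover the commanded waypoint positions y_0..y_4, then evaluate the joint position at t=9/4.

y_0=-3 y_1=2 y_2=-5 y_3=-2 y_4=3
S(9/4) = 6703/1536

y_0 = S_0(0) = a_0 = -3
y_1 = S_1(0) = a_1 = 2
y_2 = S_2(0) = a_2 = -5
y_3 = S_3(0) = a_3 = -2
y_4 = S_3(1) = 3
t_q=9/4 is in segment 0 (τ=9/4); S_0(τ)=6703/1536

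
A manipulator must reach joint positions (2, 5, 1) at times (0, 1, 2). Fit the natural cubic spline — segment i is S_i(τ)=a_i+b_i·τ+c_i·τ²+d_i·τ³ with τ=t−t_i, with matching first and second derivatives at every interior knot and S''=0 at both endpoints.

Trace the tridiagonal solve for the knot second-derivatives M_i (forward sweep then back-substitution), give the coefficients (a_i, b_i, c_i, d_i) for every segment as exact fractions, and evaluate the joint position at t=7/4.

  seg 0: a=2 b=19/4 c=0 d=-7/4
  seg 1: a=5 b=-1/2 c=-21/4 d=7/4
S(7/4) = 617/256

Δ: Δ0=3, Δ1=-4
row 1: diag=4, rhs=-42; c'=1/4, d'=-21/2
back: M1=-21/2
M: M0=0, M1=-21/2, M2=0
seg 0: a=2, c=M0/2=0, d=(M1−M0)/(6·1)=-7/4, b=Δ0−h0·(2M0+M1)/6=19/4
seg 1: a=5, c=M1/2=-21/4, d=(M2−M1)/(6·1)=7/4, b=Δ1−h1·(2M1+M2)/6=-1/2
t_q=7/4 → seg 1, τ=3/4; S=5+-1/2·τ+-21/4·τ²+7/4·τ³=617/256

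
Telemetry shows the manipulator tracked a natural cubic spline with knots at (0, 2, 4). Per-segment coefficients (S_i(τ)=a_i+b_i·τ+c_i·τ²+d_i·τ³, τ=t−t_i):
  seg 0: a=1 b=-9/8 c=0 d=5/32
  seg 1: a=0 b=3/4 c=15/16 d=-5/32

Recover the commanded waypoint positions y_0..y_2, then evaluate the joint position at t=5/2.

y_0=1 y_1=0 y_2=4
S(5/2) = 151/256

y_0 = S_0(0) = a_0 = 1
y_1 = S_1(0) = a_1 = 0
y_2 = S_1(2) = 4
t_q=5/2 is in segment 1 (τ=1/2); S_1(τ)=151/256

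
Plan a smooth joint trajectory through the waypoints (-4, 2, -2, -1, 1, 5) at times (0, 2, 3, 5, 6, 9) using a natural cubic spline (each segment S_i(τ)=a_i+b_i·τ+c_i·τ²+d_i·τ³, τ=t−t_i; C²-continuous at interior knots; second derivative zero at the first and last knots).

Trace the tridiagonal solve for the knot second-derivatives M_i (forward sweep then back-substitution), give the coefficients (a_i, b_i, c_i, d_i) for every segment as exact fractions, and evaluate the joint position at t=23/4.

  seg 0: a=-4 b=24694/4359 c=0 d=-11617/17436
  seg 1: a=2 b=-10157/4359 c=-11617/2906 d=20293/8718
  seg 2: a=-2 b=-29137/8718 c=4338/1453 d=-2320/4359
  seg 3: a=-1 b=19295/8718 c=-302/1453 d=-47/8718
  seg 4: a=1 b=7765/4359 c=-651/2906 d=217/8718
S(23/4) = 100569/185984

Δ: Δ0=3, Δ1=-4, Δ2=1/2, Δ3=2, Δ4=4/3
row 1: diag=6, rhs=-42; c'=1/6, d'=-7
row 2: denom=6−1·1/6=35/6; d'=(27−1·-7)/(35/6)=204/35
row 3: denom=6−2·12/35=186/35; d'=(9−2·204/35)/(186/35)=-1/2
row 4: denom=8−1·35/186=1453/186; d'=(-4−1·-1/2)/(1453/186)=-651/1453
back: M4=-651/1453
back: M3=-1/2−35/186·-651/1453=-604/1453
back: M2=204/35−12/35·-604/1453=8676/1453
back: M1=-7−1/6·8676/1453=-11617/1453
M: M0=0, M1=-11617/1453, M2=8676/1453, M3=-604/1453, M4=-651/1453, M5=0
seg 0: a=-4, c=M0/2=0, d=(M1−M0)/(6·2)=-11617/17436, b=Δ0−h0·(2M0+M1)/6=24694/4359
seg 1: a=2, c=M1/2=-11617/2906, d=(M2−M1)/(6·1)=20293/8718, b=Δ1−h1·(2M1+M2)/6=-10157/4359
seg 2: a=-2, c=M2/2=4338/1453, d=(M3−M2)/(6·2)=-2320/4359, b=Δ2−h2·(2M2+M3)/6=-29137/8718
seg 3: a=-1, c=M3/2=-302/1453, d=(M4−M3)/(6·1)=-47/8718, b=Δ3−h3·(2M3+M4)/6=19295/8718
seg 4: a=1, c=M4/2=-651/2906, d=(M5−M4)/(6·3)=217/8718, b=Δ4−h4·(2M4+M5)/6=7765/4359
t_q=23/4 → seg 3, τ=3/4; S=-1+19295/8718·τ+-302/1453·τ²+-47/8718·τ³=100569/185984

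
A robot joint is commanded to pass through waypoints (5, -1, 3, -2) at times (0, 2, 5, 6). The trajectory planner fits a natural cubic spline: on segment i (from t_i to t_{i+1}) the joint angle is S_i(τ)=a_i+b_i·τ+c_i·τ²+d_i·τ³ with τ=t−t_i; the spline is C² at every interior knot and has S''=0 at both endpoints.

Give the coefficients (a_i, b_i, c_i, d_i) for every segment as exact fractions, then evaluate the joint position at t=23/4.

  seg 0: a=5 b=-961/213 c=0 d=161/426
  seg 1: a=-1 b=5/213 c=161/71 d=-130/213
  seg 2: a=3 b=-607/213 c=-229/71 d=229/213
S(23/4) = -2263/4544

Δ: Δ0=-3, Δ1=4/3, Δ2=-5
row 1: diag=10, rhs=26; c'=3/10, d'=13/5
row 2: denom=8−3·3/10=71/10; d'=(-38−3·13/5)/(71/10)=-458/71
back: M2=-458/71
back: M1=13/5−3/10·-458/71=322/71
M: M0=0, M1=322/71, M2=-458/71, M3=0
seg 0: a=5, c=M0/2=0, d=(M1−M0)/(6·2)=161/426, b=Δ0−h0·(2M0+M1)/6=-961/213
seg 1: a=-1, c=M1/2=161/71, d=(M2−M1)/(6·3)=-130/213, b=Δ1−h1·(2M1+M2)/6=5/213
seg 2: a=3, c=M2/2=-229/71, d=(M3−M2)/(6·1)=229/213, b=Δ2−h2·(2M2+M3)/6=-607/213
t_q=23/4 → seg 2, τ=3/4; S=3+-607/213·τ+-229/71·τ²+229/213·τ³=-2263/4544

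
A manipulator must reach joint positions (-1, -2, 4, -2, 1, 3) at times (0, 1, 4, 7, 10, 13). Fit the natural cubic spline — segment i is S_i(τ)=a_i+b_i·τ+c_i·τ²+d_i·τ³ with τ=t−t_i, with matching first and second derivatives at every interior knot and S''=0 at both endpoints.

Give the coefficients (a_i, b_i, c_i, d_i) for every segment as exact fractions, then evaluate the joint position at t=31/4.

  seg 0: a=-1 b=-1930/1209 c=0 d=721/1209
  seg 1: a=-2 b=233/1209 c=721/403 d=-4304/10881
  seg 2: a=4 b=23/93 c=-2141/1209 d=3706/10881
  seg 3: a=-2 b=-1429/1209 c=1565/1209 d=-2057/10881
  seg 4: a=1 b=1790/1209 c=-164/403 d=164/3627
S(31/4) = -57725/25792

Δ: Δ0=-1, Δ1=2, Δ2=-2, Δ3=1, Δ4=2/3
row 1: diag=8, rhs=18; c'=3/8, d'=9/4
row 2: denom=12−3·3/8=87/8; d'=(-24−3·9/4)/(87/8)=-82/29
row 3: denom=12−3·8/29=324/29; d'=(18−3·-82/29)/(324/29)=64/27
row 4: denom=12−3·29/108=403/36; d'=(-2−3·64/27)/(403/36)=-328/403
back: M4=-328/403
back: M3=64/27−29/108·-328/403=3130/1209
back: M2=-82/29−8/29·3130/1209=-4282/1209
back: M1=9/4−3/8·-4282/1209=1442/403
M: M0=0, M1=1442/403, M2=-4282/1209, M3=3130/1209, M4=-328/403, M5=0
seg 0: a=-1, c=M0/2=0, d=(M1−M0)/(6·1)=721/1209, b=Δ0−h0·(2M0+M1)/6=-1930/1209
seg 1: a=-2, c=M1/2=721/403, d=(M2−M1)/(6·3)=-4304/10881, b=Δ1−h1·(2M1+M2)/6=233/1209
seg 2: a=4, c=M2/2=-2141/1209, d=(M3−M2)/(6·3)=3706/10881, b=Δ2−h2·(2M2+M3)/6=23/93
seg 3: a=-2, c=M3/2=1565/1209, d=(M4−M3)/(6·3)=-2057/10881, b=Δ3−h3·(2M3+M4)/6=-1429/1209
seg 4: a=1, c=M4/2=-164/403, d=(M5−M4)/(6·3)=164/3627, b=Δ4−h4·(2M4+M5)/6=1790/1209
t_q=31/4 → seg 3, τ=3/4; S=-2+-1429/1209·τ+1565/1209·τ²+-2057/10881·τ³=-57725/25792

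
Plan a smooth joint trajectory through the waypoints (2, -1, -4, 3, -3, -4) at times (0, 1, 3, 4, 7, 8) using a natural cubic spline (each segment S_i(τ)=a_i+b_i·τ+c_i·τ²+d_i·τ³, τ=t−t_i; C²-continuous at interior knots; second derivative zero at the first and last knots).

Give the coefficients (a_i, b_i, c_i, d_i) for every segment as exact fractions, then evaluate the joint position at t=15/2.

Δ: Δ0=-3, Δ1=-3/2, Δ2=7, Δ3=-2, Δ4=-1
row 1: diag=6, rhs=9; c'=1/3, d'=3/2
row 2: denom=6−2·1/3=16/3; d'=(51−2·3/2)/(16/3)=9
row 3: denom=8−1·3/16=125/16; d'=(-54−1·9)/(125/16)=-1008/125
row 4: denom=8−3·48/125=856/125; d'=(6−3·-1008/125)/(856/125)=1887/428
back: M4=1887/428
back: M3=-1008/125−48/125·1887/428=-1044/107
back: M2=9−3/16·-1044/107=4635/428
back: M1=3/2−1/3·4635/428=-903/428
M: M0=0, M1=-903/428, M2=4635/428, M3=-1044/107, M4=1887/428, M5=0
seg 0: a=2, c=M0/2=0, d=(M1−M0)/(6·1)=-301/856, b=Δ0−h0·(2M0+M1)/6=-2267/856
seg 1: a=-1, c=M1/2=-903/856, d=(M2−M1)/(6·2)=923/856, b=Δ1−h1·(2M1+M2)/6=-1585/428
seg 2: a=-4, c=M2/2=4635/856, d=(M3−M2)/(6·1)=-2937/856, b=Δ2−h2·(2M2+M3)/6=2147/428
seg 3: a=3, c=M3/2=-522/107, d=(M4−M3)/(6·3)=2021/2568, b=Δ3−h3·(2M3+M4)/6=4753/856
seg 4: a=-3, c=M4/2=1887/856, d=(M5−M4)/(6·1)=-629/856, b=Δ4−h4·(2M4+M5)/6=-1057/428
t_q=15/2 → seg 4, τ=1/2; S=-3+-1057/428·τ+1887/856·τ²+-629/856·τ³=-25855/6848

  seg 0: a=2 b=-2267/856 c=0 d=-301/856
  seg 1: a=-1 b=-1585/428 c=-903/856 d=923/856
  seg 2: a=-4 b=2147/428 c=4635/856 d=-2937/856
  seg 3: a=3 b=4753/856 c=-522/107 d=2021/2568
  seg 4: a=-3 b=-1057/428 c=1887/856 d=-629/856
S(15/2) = -25855/6848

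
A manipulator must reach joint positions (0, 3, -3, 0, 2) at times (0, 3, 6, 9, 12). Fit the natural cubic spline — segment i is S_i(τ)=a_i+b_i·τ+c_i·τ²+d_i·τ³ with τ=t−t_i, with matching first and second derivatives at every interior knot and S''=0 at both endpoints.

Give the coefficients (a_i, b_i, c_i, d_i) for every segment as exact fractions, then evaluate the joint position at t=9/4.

  seg 0: a=0 b=85/42 c=0 d=-43/378
  seg 1: a=3 b=-22/21 c=-43/42 d=89/378
  seg 2: a=-3 b=-5/6 c=23/21 d=-61/378
  seg 3: a=0 b=29/21 c=-5/14 d=5/126
S(9/4) = 417/128

Δ: Δ0=1, Δ1=-2, Δ2=1, Δ3=2/3
row 1: diag=12, rhs=-18; c'=1/4, d'=-3/2
row 2: denom=12−3·1/4=45/4; d'=(18−3·-3/2)/(45/4)=2
row 3: denom=12−3·4/15=56/5; d'=(-2−3·2)/(56/5)=-5/7
back: M3=-5/7
back: M2=2−4/15·-5/7=46/21
back: M1=-3/2−1/4·46/21=-43/21
M: M0=0, M1=-43/21, M2=46/21, M3=-5/7, M4=0
seg 0: a=0, c=M0/2=0, d=(M1−M0)/(6·3)=-43/378, b=Δ0−h0·(2M0+M1)/6=85/42
seg 1: a=3, c=M1/2=-43/42, d=(M2−M1)/(6·3)=89/378, b=Δ1−h1·(2M1+M2)/6=-22/21
seg 2: a=-3, c=M2/2=23/21, d=(M3−M2)/(6·3)=-61/378, b=Δ2−h2·(2M2+M3)/6=-5/6
seg 3: a=0, c=M3/2=-5/14, d=(M4−M3)/(6·3)=5/126, b=Δ3−h3·(2M3+M4)/6=29/21
t_q=9/4 → seg 0, τ=9/4; S=0+85/42·τ+0·τ²+-43/378·τ³=417/128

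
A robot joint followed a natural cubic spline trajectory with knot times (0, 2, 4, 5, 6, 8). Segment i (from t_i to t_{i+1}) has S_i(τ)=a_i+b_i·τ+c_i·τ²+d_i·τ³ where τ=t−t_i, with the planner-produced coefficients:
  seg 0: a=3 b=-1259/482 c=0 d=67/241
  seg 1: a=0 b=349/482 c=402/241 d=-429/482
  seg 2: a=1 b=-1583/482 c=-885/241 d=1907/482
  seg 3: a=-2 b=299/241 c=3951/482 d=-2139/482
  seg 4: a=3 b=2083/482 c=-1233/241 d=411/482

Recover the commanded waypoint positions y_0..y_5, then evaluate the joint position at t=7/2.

y_0=3 y_1=0 y_2=1 y_3=-2 y_4=3 y_5=-2
S(7/2) = 7077/3856

y_0 = S_0(0) = a_0 = 3
y_1 = S_1(0) = a_1 = 0
y_2 = S_2(0) = a_2 = 1
y_3 = S_3(0) = a_3 = -2
y_4 = S_4(0) = a_4 = 3
y_5 = S_4(2) = -2
t_q=7/2 is in segment 1 (τ=3/2); S_1(τ)=7077/3856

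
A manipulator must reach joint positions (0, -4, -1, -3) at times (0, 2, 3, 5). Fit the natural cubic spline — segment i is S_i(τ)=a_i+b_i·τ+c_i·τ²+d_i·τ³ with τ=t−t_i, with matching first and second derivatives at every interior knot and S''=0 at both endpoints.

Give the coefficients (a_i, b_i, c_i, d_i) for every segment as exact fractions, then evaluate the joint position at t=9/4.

  seg 0: a=0 b=-138/35 c=0 d=17/35
  seg 1: a=-4 b=66/35 c=102/35 d=-9/5
  seg 2: a=-1 b=81/35 c=-87/35 d=29/70
S(9/4) = -7559/2240

Δ: Δ0=-2, Δ1=3, Δ2=-1
row 1: diag=6, rhs=30; c'=1/6, d'=5
row 2: denom=6−1·1/6=35/6; d'=(-24−1·5)/(35/6)=-174/35
back: M2=-174/35
back: M1=5−1/6·-174/35=204/35
M: M0=0, M1=204/35, M2=-174/35, M3=0
seg 0: a=0, c=M0/2=0, d=(M1−M0)/(6·2)=17/35, b=Δ0−h0·(2M0+M1)/6=-138/35
seg 1: a=-4, c=M1/2=102/35, d=(M2−M1)/(6·1)=-9/5, b=Δ1−h1·(2M1+M2)/6=66/35
seg 2: a=-1, c=M2/2=-87/35, d=(M3−M2)/(6·2)=29/70, b=Δ2−h2·(2M2+M3)/6=81/35
t_q=9/4 → seg 1, τ=1/4; S=-4+66/35·τ+102/35·τ²+-9/5·τ³=-7559/2240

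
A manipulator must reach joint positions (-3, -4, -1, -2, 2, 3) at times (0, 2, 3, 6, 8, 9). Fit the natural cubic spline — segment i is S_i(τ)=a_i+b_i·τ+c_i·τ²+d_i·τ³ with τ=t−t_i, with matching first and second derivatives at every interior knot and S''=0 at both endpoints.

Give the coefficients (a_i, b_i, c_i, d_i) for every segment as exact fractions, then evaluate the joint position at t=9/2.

Δ: Δ0=-1/2, Δ1=3, Δ2=-1/3, Δ3=2, Δ4=1
row 1: diag=6, rhs=21; c'=1/6, d'=7/2
row 2: denom=8−1·1/6=47/6; d'=(-20−1·7/2)/(47/6)=-3
row 3: denom=10−3·18/47=416/47; d'=(14−3·-3)/(416/47)=1081/416
row 4: denom=6−2·47/208=577/104; d'=(-6−2·1081/416)/(577/104)=-2329/1154
back: M4=-2329/1154
back: M3=1081/416−47/208·-2329/1154=3525/1154
back: M2=-3−18/47·3525/1154=-2406/577
back: M1=7/2−1/6·-2406/577=4841/1154
M: M0=0, M1=4841/1154, M2=-2406/577, M3=3525/1154, M4=-2329/1154, M5=0
seg 0: a=-3, c=M0/2=0, d=(M1−M0)/(6·2)=4841/13848, b=Δ0−h0·(2M0+M1)/6=-3286/1731
seg 1: a=-4, c=M1/2=4841/2308, d=(M2−M1)/(6·1)=-9653/6924, b=Δ1−h1·(2M1+M2)/6=7951/3462
seg 2: a=-1, c=M2/2=-1203/577, d=(M3−M2)/(6·3)=2779/6924, b=Δ2−h2·(2M2+M3)/6=15989/6924
seg 3: a=-2, c=M3/2=3525/2308, d=(M4−M3)/(6·2)=-2927/6924, b=Δ3−h3·(2M3+M4)/6=2203/3462
seg 4: a=2, c=M4/2=-2329/2308, d=(M5−M4)/(6·1)=2329/6924, b=Δ4−h4·(2M4+M5)/6=5791/3462
t_q=9/2 → seg 2, τ=3/2; S=-1+15989/6924·τ+-1203/577·τ²+2779/6924·τ³=-16113/18464

  seg 0: a=-3 b=-3286/1731 c=0 d=4841/13848
  seg 1: a=-4 b=7951/3462 c=4841/2308 d=-9653/6924
  seg 2: a=-1 b=15989/6924 c=-1203/577 d=2779/6924
  seg 3: a=-2 b=2203/3462 c=3525/2308 d=-2927/6924
  seg 4: a=2 b=5791/3462 c=-2329/2308 d=2329/6924
S(9/2) = -16113/18464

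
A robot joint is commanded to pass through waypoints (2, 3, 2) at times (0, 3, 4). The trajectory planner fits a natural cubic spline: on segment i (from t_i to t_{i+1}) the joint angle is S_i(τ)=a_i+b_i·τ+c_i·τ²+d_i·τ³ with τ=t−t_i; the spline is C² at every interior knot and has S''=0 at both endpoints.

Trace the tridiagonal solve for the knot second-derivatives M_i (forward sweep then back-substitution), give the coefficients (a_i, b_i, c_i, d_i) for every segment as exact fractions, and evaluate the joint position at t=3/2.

Δ: Δ0=1/3, Δ1=-1
row 1: diag=8, rhs=-8; c'=1/8, d'=-1
back: M1=-1
M: M0=0, M1=-1, M2=0
seg 0: a=2, c=M0/2=0, d=(M1−M0)/(6·3)=-1/18, b=Δ0−h0·(2M0+M1)/6=5/6
seg 1: a=3, c=M1/2=-1/2, d=(M2−M1)/(6·1)=1/6, b=Δ1−h1·(2M1+M2)/6=-2/3
t_q=3/2 → seg 0, τ=3/2; S=2+5/6·τ+0·τ²+-1/18·τ³=49/16

  seg 0: a=2 b=5/6 c=0 d=-1/18
  seg 1: a=3 b=-2/3 c=-1/2 d=1/6
S(3/2) = 49/16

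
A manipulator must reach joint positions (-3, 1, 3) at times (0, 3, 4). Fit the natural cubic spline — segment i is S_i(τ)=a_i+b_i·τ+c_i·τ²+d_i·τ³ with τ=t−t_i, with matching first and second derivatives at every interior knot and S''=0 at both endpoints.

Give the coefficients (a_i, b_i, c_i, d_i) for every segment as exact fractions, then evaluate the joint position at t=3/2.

Δ: Δ0=4/3, Δ1=2
row 1: diag=8, rhs=4; c'=1/8, d'=1/2
back: M1=1/2
M: M0=0, M1=1/2, M2=0
seg 0: a=-3, c=M0/2=0, d=(M1−M0)/(6·3)=1/36, b=Δ0−h0·(2M0+M1)/6=13/12
seg 1: a=1, c=M1/2=1/4, d=(M2−M1)/(6·1)=-1/12, b=Δ1−h1·(2M1+M2)/6=11/6
t_q=3/2 → seg 0, τ=3/2; S=-3+13/12·τ+0·τ²+1/36·τ³=-41/32

  seg 0: a=-3 b=13/12 c=0 d=1/36
  seg 1: a=1 b=11/6 c=1/4 d=-1/12
S(3/2) = -41/32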